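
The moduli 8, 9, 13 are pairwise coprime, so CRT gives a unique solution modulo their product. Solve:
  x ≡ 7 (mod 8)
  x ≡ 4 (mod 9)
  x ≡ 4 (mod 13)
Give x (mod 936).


Moduli 8, 9, 13 are pairwise coprime; by CRT there is a unique solution modulo M = 8 · 9 · 13 = 936.
Solve pairwise, accumulating the modulus:
  Start with x ≡ 7 (mod 8).
  Combine with x ≡ 4 (mod 9): since gcd(8, 9) = 1, we get a unique residue mod 72.
    Write x = 7 + 8·t and substitute into x ≡ 4 (mod 9): 8·t ≡ 4 − 7 = -3 (mod 9).
    Reduce coefficients mod 9: 8·t ≡ 6 (mod 9).
    The inverse of 8 mod 9 is 8 (since 8·8 = 64 = 7·9 + 1), so t ≡ 8·6 = 48 ≡ 3 (mod 9).
    Then x = 7 + 8·3 = 31, valid modulo lcm(8, 9) = 72: x ≡ 31 (mod 72).
  Combine with x ≡ 4 (mod 13): since gcd(72, 13) = 1, we get a unique residue mod 936.
    Write x = 31 + 72·t and substitute into x ≡ 4 (mod 13): 72·t ≡ 4 − 31 = -27 (mod 13).
    Reduce coefficients mod 13: 7·t ≡ 12 (mod 13).
    The inverse of 7 mod 13 is 2 (since 7·2 = 14 = 1·13 + 1), so t ≡ 2·12 = 24 ≡ 11 (mod 13).
    Then x = 31 + 72·11 = 823, valid modulo lcm(72, 13) = 936: x ≡ 823 (mod 936).
Verify: 823 mod 8 = 7 ✓, 823 mod 9 = 4 ✓, 823 mod 13 = 4 ✓.

x ≡ 823 (mod 936).


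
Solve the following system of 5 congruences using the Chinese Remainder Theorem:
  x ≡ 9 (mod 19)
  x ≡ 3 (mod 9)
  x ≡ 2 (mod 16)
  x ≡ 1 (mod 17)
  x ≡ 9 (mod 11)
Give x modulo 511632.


Product of moduli M = 19 · 9 · 16 · 17 · 11 = 511632.
Merge one congruence at a time:
  Start: x ≡ 9 (mod 19).
  Combine with x ≡ 3 (mod 9); new modulus lcm = 171.
    Write x = 9 + 19·t and substitute into x ≡ 3 (mod 9): 19·t ≡ 3 − 9 = -6 (mod 9).
    Reduce coefficients mod 9: 1·t ≡ 3 (mod 9).
    So t ≡ 3 (mod 9).
    Then x = 9 + 19·3 = 66, valid modulo lcm(19, 9) = 171: x ≡ 66 (mod 171).
  Combine with x ≡ 2 (mod 16); new modulus lcm = 2736.
    Write x = 66 + 171·t and substitute into x ≡ 2 (mod 16): 171·t ≡ 2 − 66 = -64 (mod 16).
    Reduce coefficients mod 16: 11·t ≡ 0 (mod 16).
    The inverse of 11 mod 16 is 3 (since 11·3 = 33 = 2·16 + 1), so t ≡ 3·0 = 0 ≡ 0 (mod 16).
    Then x = 66 + 171·0 = 66, valid modulo lcm(171, 16) = 2736: x ≡ 66 (mod 2736).
  Combine with x ≡ 1 (mod 17); new modulus lcm = 46512.
    Write x = 66 + 2736·t and substitute into x ≡ 1 (mod 17): 2736·t ≡ 1 − 66 = -65 (mod 17).
    Reduce coefficients mod 17: 16·t ≡ 3 (mod 17).
    The inverse of 16 mod 17 is 16 (since 16·16 = 256 = 15·17 + 1), so t ≡ 16·3 = 48 ≡ 14 (mod 17).
    Then x = 66 + 2736·14 = 38370, valid modulo lcm(2736, 17) = 46512: x ≡ 38370 (mod 46512).
  Combine with x ≡ 9 (mod 11); new modulus lcm = 511632.
    Write x = 38370 + 46512·t and substitute into x ≡ 9 (mod 11): 46512·t ≡ 9 − 38370 = -38361 (mod 11).
    Reduce coefficients mod 11: 4·t ≡ 7 (mod 11).
    The inverse of 4 mod 11 is 3 (since 4·3 = 12 = 1·11 + 1), so t ≡ 3·7 = 21 ≡ 10 (mod 11).
    Then x = 38370 + 46512·10 = 503490, valid modulo lcm(46512, 11) = 511632: x ≡ 503490 (mod 511632).
Verify against each original: 503490 mod 19 = 9, 503490 mod 9 = 3, 503490 mod 16 = 2, 503490 mod 17 = 1, 503490 mod 11 = 9.

x ≡ 503490 (mod 511632).


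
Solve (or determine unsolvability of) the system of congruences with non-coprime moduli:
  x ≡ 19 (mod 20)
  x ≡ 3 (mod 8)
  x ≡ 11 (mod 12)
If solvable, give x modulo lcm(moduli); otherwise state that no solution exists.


Moduli 20, 8, 12 are not pairwise coprime, so CRT works modulo lcm(m_i) when all pairwise compatibility conditions hold.
Pairwise compatibility: gcd(m_i, m_j) must divide a_i - a_j for every pair.
Merge one congruence at a time:
  Start: x ≡ 19 (mod 20).
  Combine with x ≡ 3 (mod 8): gcd(20, 8) = 4; 3 - 19 = -16, which IS divisible by 4, so compatible.
    Write x = 19 + 20·t and substitute into x ≡ 3 (mod 8): 20·t ≡ 3 − 19 = -16 (mod 8).
    Divide the congruence (and modulus) by g = 4: 5·t ≡ -4 (mod 2).
    Reduce coefficients mod 2: 1·t ≡ 0 (mod 2).
    So t ≡ 0 (mod 2).
    Then x = 19 + 20·0 = 19, valid modulo lcm(20, 8) = 40: x ≡ 19 (mod 40).
  Combine with x ≡ 11 (mod 12): gcd(40, 12) = 4; 11 - 19 = -8, which IS divisible by 4, so compatible.
    Write x = 19 + 40·t and substitute into x ≡ 11 (mod 12): 40·t ≡ 11 − 19 = -8 (mod 12).
    Divide the congruence (and modulus) by g = 4: 10·t ≡ -2 (mod 3).
    Reduce coefficients mod 3: 1·t ≡ 1 (mod 3).
    So t ≡ 1 (mod 3).
    Then x = 19 + 40·1 = 59, valid modulo lcm(40, 12) = 120: x ≡ 59 (mod 120).
Verify: 59 mod 20 = 19, 59 mod 8 = 3, 59 mod 12 = 11.

x ≡ 59 (mod 120).


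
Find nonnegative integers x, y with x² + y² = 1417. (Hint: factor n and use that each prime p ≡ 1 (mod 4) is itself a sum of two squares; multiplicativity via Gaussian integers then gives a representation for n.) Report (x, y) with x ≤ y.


Step 1: Factor n = 1417 = 13 · 109.
Step 2: Check the mod-4 condition on each prime factor: 13 ≡ 1 (mod 4), exponent 1; 109 ≡ 1 (mod 4), exponent 1.
All primes ≡ 3 (mod 4) appear to even exponent (or don't appear), so by the two-squares theorem n IS expressible as a sum of two squares.
Step 3: Build a representation. Here n = 13 · 109 is a product of primes ≡ 1 (mod 4). Each prime p ≡ 1 (mod 4) is itself a sum of two squares; find a² by testing p − a² for a perfect square:
  13: 13 − 1² = 12, 13 − 2² = 9 = 3² ⇒ 13 = 2² + 3².
  109: 109 − 1² = 108, 109 − 2² = 105, 109 − 3² = 100 = 10² ⇒ 109 = 3² + 10².
  Combine using the Brahmagupta–Fibonacci identity (a² + b²)(c² + d²) = (ac − bd)² + (ad + bc)² = (ac + bd)² + (ad − bc)²:
  13 · 109 = 1417: from (2² + 3²)(3² + 10²), take (2·3 − 3·10, 2·10 + 3·3) = (6 − 30, 20 + 9) = (-24, 29); dropping signs (only squares matter) gives (24, 29); check 24² + 29² = 576 + 841 = 1417 ✓.
Step 4: Order so x ≤ y and verify: 24² + 29² = 576 + 841 = 1417 = n. ✓

n = 1417 = 24² + 29² (one valid representation with x ≤ y).


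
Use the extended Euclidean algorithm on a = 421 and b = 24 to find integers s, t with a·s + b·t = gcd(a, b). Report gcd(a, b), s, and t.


Euclidean algorithm on (421, 24) — divide until remainder is 0:
  421 = 17 · 24 + 13
  24 = 1 · 13 + 11
  13 = 1 · 11 + 2
  11 = 5 · 2 + 1
  2 = 2 · 1 + 0
gcd(421, 24) = 1.
Track Bezout coefficients alongside the remainders: start with r₀ = 421 = a·1 + b·0 (s = 1, t = 0) and r₁ = 24 = a·0 + b·1 (s = 0, t = 1); each new remainder r_{k+1} = r_{k-1} − q_k·r_k inherits s_{k+1} = s_{k-1} − q_k·s_k, t_{k+1} = t_{k-1} − q_k·t_k, so r_k = a·s_k + b·t_k at every step:
  q = 17: r = 13, s = 1 − 17·0 = 1, t = 0 − 17·1 = -17  (check: 421·1 + 24·(-17) = 13)
  q = 1: r = 11, s = 0 − 1·1 = -1, t = 1 − 1·(-17) = 18  (check: 421·(-1) + 24·18 = 11)
  q = 1: r = 2, s = 1 − 1·(-1) = 2, t = -17 − 1·18 = -35  (check: 421·2 + 24·(-35) = 2)
  q = 5: r = 1, s = -1 − 5·2 = -11, t = 18 − 5·(-35) = 193  (check: 421·(-11) + 24·193 = 1)
The row with r = 1 (the gcd) gives the Bezout coefficients s = -11, t = 193.
Result: 421 · (-11) + 24 · (193) = 1.

gcd(421, 24) = 1; s = -11, t = 193 (check: 421·(-11) + 24·193 = 1).


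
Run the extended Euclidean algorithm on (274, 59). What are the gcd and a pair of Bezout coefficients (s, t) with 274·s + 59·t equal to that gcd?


Euclidean algorithm on (274, 59) — divide until remainder is 0:
  274 = 4 · 59 + 38
  59 = 1 · 38 + 21
  38 = 1 · 21 + 17
  21 = 1 · 17 + 4
  17 = 4 · 4 + 1
  4 = 4 · 1 + 0
gcd(274, 59) = 1.
Track Bezout coefficients alongside the remainders: start with r₀ = 274 = a·1 + b·0 (s = 1, t = 0) and r₁ = 59 = a·0 + b·1 (s = 0, t = 1); each new remainder r_{k+1} = r_{k-1} − q_k·r_k inherits s_{k+1} = s_{k-1} − q_k·s_k, t_{k+1} = t_{k-1} − q_k·t_k, so r_k = a·s_k + b·t_k at every step:
  q = 4: r = 38, s = 1 − 4·0 = 1, t = 0 − 4·1 = -4  (check: 274·1 + 59·(-4) = 38)
  q = 1: r = 21, s = 0 − 1·1 = -1, t = 1 − 1·(-4) = 5  (check: 274·(-1) + 59·5 = 21)
  q = 1: r = 17, s = 1 − 1·(-1) = 2, t = -4 − 1·5 = -9  (check: 274·2 + 59·(-9) = 17)
  q = 1: r = 4, s = -1 − 1·2 = -3, t = 5 − 1·(-9) = 14  (check: 274·(-3) + 59·14 = 4)
  q = 4: r = 1, s = 2 − 4·(-3) = 14, t = -9 − 4·14 = -65  (check: 274·14 + 59·(-65) = 1)
The row with r = 1 (the gcd) gives the Bezout coefficients s = 14, t = -65.
Result: 274 · (14) + 59 · (-65) = 1.

gcd(274, 59) = 1; s = 14, t = -65 (check: 274·14 + 59·(-65) = 1).


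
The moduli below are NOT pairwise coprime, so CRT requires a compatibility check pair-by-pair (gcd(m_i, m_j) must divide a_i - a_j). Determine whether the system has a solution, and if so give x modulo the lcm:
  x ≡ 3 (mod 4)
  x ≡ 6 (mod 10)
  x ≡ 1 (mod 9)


Moduli 4, 10, 9 are not pairwise coprime, so CRT works modulo lcm(m_i) when all pairwise compatibility conditions hold.
Pairwise compatibility: gcd(m_i, m_j) must divide a_i - a_j for every pair.
Merge one congruence at a time:
  Start: x ≡ 3 (mod 4).
  Combine with x ≡ 6 (mod 10): gcd(4, 10) = 2, and 6 - 3 = 3 is NOT divisible by 2.
    ⇒ system is inconsistent (no integer solution).

No solution (the system is inconsistent).


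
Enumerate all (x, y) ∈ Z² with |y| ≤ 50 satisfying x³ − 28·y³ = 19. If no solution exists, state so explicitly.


The equation is x³ - 28y³ = 19. For fixed y, x³ = 28·y³ + 19, so a solution requires the RHS to be a perfect cube.
Strategy: iterate y from -50 to 50, compute RHS = 28·y³ + 19, and check whether it is a (positive or negative) perfect cube.
Check small values of y:
  y = 0: RHS = 19 is not a perfect cube.
  y = 1: RHS = 47 is not a perfect cube.
  y = -1: RHS = -9 is not a perfect cube.
  y = 2: RHS = 243 is not a perfect cube.
  y = -2: RHS = -205 is not a perfect cube.
  y = 3: RHS = 775 is not a perfect cube.
  y = -3: RHS = -737 is not a perfect cube.
Continuing the search up to |y| = 50 finds no solutions either.
No (x, y) in the scanned range satisfies the equation.

No integer solutions with |y| ≤ 50.


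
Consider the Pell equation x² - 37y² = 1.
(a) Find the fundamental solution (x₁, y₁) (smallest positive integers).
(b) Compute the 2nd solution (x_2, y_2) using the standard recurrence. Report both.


Step 1: Find the fundamental solution (x₁, y₁) of x² - 37y² = 1.
  Expand √37 as a continued fraction. a₀ = ⌊√37⌋ = 6; iterate m_{k+1} = d_k·a_k − m_k, d_{k+1} = (37 − m_{k+1}²)/d_k, a_{k+1} = ⌊(a₀ + m_{k+1})/d_{k+1}⌋ (starting m₀ = 0, d₀ = 1), with convergents p_k = a_k·p_{k-1} + p_{k-2}, q_k = a_k·q_{k-1} + q_{k-2} (p₋₁ = 1, q₋₁ = 0):
  k = 0: a₀ = 6; p₀/q₀ = 6/1; p₀² − 37·q₀² = 36 − 37 = -1.
  k = 1: m = 6, d = 1, a = ⌊(6 + 6)/1⌋ = 12; p/q = (12·6 + 1)/(12·1 + 0) = 73/12; p² − 37·q² = 5329 − 5328 = 1.
  The first convergent with p² − 37·q² = 1 gives the fundamental solution (x₁, y₁) = (73, 12).
Step 2: Apply the recurrence (x_{n+1}, y_{n+1}) = (x₁x_n + 37y₁y_n, x₁y_n + y₁x_n) repeatedly.
  From (x_1, y_1) = (73, 12): x_2 = 73·73 + 37·12·12 = 10657; y_2 = 73·12 + 12·73 = 1752.
Step 3: Verify x_2² - 37·y_2² = 113571649 - 113571648 = 1 (should be 1). ✓

(x_1, y_1) = (73, 12); (x_2, y_2) = (10657, 1752).


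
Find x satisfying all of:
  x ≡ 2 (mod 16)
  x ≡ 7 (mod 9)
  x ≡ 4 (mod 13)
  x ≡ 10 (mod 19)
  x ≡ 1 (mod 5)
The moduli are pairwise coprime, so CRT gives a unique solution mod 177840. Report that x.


Product of moduli M = 16 · 9 · 13 · 19 · 5 = 177840.
Merge one congruence at a time:
  Start: x ≡ 2 (mod 16).
  Combine with x ≡ 7 (mod 9); new modulus lcm = 144.
    Write x = 2 + 16·t and substitute into x ≡ 7 (mod 9): 16·t ≡ 7 − 2 = 5 (mod 9).
    Reduce coefficients mod 9: 7·t ≡ 5 (mod 9).
    The inverse of 7 mod 9 is 4 (since 7·4 = 28 = 3·9 + 1), so t ≡ 4·5 = 20 ≡ 2 (mod 9).
    Then x = 2 + 16·2 = 34, valid modulo lcm(16, 9) = 144: x ≡ 34 (mod 144).
  Combine with x ≡ 4 (mod 13); new modulus lcm = 1872.
    Write x = 34 + 144·t and substitute into x ≡ 4 (mod 13): 144·t ≡ 4 − 34 = -30 (mod 13).
    Reduce coefficients mod 13: 1·t ≡ 9 (mod 13).
    So t ≡ 9 (mod 13).
    Then x = 34 + 144·9 = 1330, valid modulo lcm(144, 13) = 1872: x ≡ 1330 (mod 1872).
  Combine with x ≡ 10 (mod 19); new modulus lcm = 35568.
    Write x = 1330 + 1872·t and substitute into x ≡ 10 (mod 19): 1872·t ≡ 10 − 1330 = -1320 (mod 19).
    Reduce coefficients mod 19: 10·t ≡ 10 (mod 19).
    The inverse of 10 mod 19 is 2 (since 10·2 = 20 = 1·19 + 1), so t ≡ 2·10 = 20 ≡ 1 (mod 19).
    Then x = 1330 + 1872·1 = 3202, valid modulo lcm(1872, 19) = 35568: x ≡ 3202 (mod 35568).
  Combine with x ≡ 1 (mod 5); new modulus lcm = 177840.
    Write x = 3202 + 35568·t and substitute into x ≡ 1 (mod 5): 35568·t ≡ 1 − 3202 = -3201 (mod 5).
    Reduce coefficients mod 5: 3·t ≡ 4 (mod 5).
    The inverse of 3 mod 5 is 2 (since 3·2 = 6 = 1·5 + 1), so t ≡ 2·4 = 8 ≡ 3 (mod 5).
    Then x = 3202 + 35568·3 = 109906, valid modulo lcm(35568, 5) = 177840: x ≡ 109906 (mod 177840).
Verify against each original: 109906 mod 16 = 2, 109906 mod 9 = 7, 109906 mod 13 = 4, 109906 mod 19 = 10, 109906 mod 5 = 1.

x ≡ 109906 (mod 177840).


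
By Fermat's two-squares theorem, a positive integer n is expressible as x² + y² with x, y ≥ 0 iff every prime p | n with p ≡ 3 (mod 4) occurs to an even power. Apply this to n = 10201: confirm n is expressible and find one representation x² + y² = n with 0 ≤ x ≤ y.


Step 1: Factor n = 10201 = 101^2.
Step 2: Check the mod-4 condition on each prime factor: 101 ≡ 1 (mod 4), exponent 2.
All primes ≡ 3 (mod 4) appear to even exponent (or don't appear), so by the two-squares theorem n IS expressible as a sum of two squares.
Step 3: Build a representation. Here n = 101 · 101 is a product of primes ≡ 1 (mod 4). Each prime p ≡ 1 (mod 4) is itself a sum of two squares; find a² by testing p − a² for a perfect square:
  101: 101 − 1² = 100 = 10² ⇒ 101 = 1² + 10².
  Combine using the Brahmagupta–Fibonacci identity (a² + b²)(c² + d²) = (ac − bd)² + (ad + bc)² = (ac + bd)² + (ad − bc)²:
  101 · 101 = 10201: from (1² + 10²)(1² + 10²), take (1·1 − 10·10, 1·10 + 10·1) = (1 − 100, 10 + 10) = (-99, 20); dropping signs (only squares matter) gives (99, 20); check 99² + 20² = 9801 + 400 = 10201 ✓.
Step 4: Order so x ≤ y and verify: 20² + 99² = 400 + 9801 = 10201 = n. ✓

n = 10201 = 20² + 99² (one valid representation with x ≤ y).


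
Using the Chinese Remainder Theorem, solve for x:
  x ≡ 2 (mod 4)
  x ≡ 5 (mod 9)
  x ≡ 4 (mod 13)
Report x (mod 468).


Moduli 4, 9, 13 are pairwise coprime; by CRT there is a unique solution modulo M = 4 · 9 · 13 = 468.
Solve pairwise, accumulating the modulus:
  Start with x ≡ 2 (mod 4).
  Combine with x ≡ 5 (mod 9): since gcd(4, 9) = 1, we get a unique residue mod 36.
    Write x = 2 + 4·t and substitute into x ≡ 5 (mod 9): 4·t ≡ 5 − 2 = 3 (mod 9).
    The inverse of 4 mod 9 is 7 (since 4·7 = 28 = 3·9 + 1), so t ≡ 7·3 = 21 ≡ 3 (mod 9).
    Then x = 2 + 4·3 = 14, valid modulo lcm(4, 9) = 36: x ≡ 14 (mod 36).
  Combine with x ≡ 4 (mod 13): since gcd(36, 13) = 1, we get a unique residue mod 468.
    Write x = 14 + 36·t and substitute into x ≡ 4 (mod 13): 36·t ≡ 4 − 14 = -10 (mod 13).
    Reduce coefficients mod 13: 10·t ≡ 3 (mod 13).
    The inverse of 10 mod 13 is 4 (since 10·4 = 40 = 3·13 + 1), so t ≡ 4·3 = 12 ≡ 12 (mod 13).
    Then x = 14 + 36·12 = 446, valid modulo lcm(36, 13) = 468: x ≡ 446 (mod 468).
Verify: 446 mod 4 = 2 ✓, 446 mod 9 = 5 ✓, 446 mod 13 = 4 ✓.

x ≡ 446 (mod 468).


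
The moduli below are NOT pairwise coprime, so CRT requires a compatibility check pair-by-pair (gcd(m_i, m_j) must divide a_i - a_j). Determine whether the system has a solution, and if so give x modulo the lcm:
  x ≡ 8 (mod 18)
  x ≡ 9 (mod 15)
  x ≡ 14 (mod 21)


Moduli 18, 15, 21 are not pairwise coprime, so CRT works modulo lcm(m_i) when all pairwise compatibility conditions hold.
Pairwise compatibility: gcd(m_i, m_j) must divide a_i - a_j for every pair.
Merge one congruence at a time:
  Start: x ≡ 8 (mod 18).
  Combine with x ≡ 9 (mod 15): gcd(18, 15) = 3, and 9 - 8 = 1 is NOT divisible by 3.
    ⇒ system is inconsistent (no integer solution).

No solution (the system is inconsistent).


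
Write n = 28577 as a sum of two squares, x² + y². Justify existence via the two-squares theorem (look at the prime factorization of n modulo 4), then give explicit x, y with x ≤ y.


Step 1: Factor n = 28577 = 17 · 41^2.
Step 2: Check the mod-4 condition on each prime factor: 17 ≡ 1 (mod 4), exponent 1; 41 ≡ 1 (mod 4), exponent 2.
All primes ≡ 3 (mod 4) appear to even exponent (or don't appear), so by the two-squares theorem n IS expressible as a sum of two squares.
Step 3: Build a representation. Here n = 17 · 41 · 41 is a product of primes ≡ 1 (mod 4). Each prime p ≡ 1 (mod 4) is itself a sum of two squares; find a² by testing p − a² for a perfect square:
  17: 17 − 1² = 16 = 4² ⇒ 17 = 1² + 4².
  41: 41 − 1² = 40, 41 − 2² = 37, 41 − 3² = 32, 41 − 4² = 25 = 5² ⇒ 41 = 4² + 5².
  Combine using the Brahmagupta–Fibonacci identity (a² + b²)(c² + d²) = (ac − bd)² + (ad + bc)² = (ac + bd)² + (ad − bc)²:
  17 · 41 = 697: from (1² + 4²)(4² + 5²), take (1·4 − 4·5, 1·5 + 4·4) = (4 − 20, 5 + 16) = (-16, 21); dropping signs (only squares matter) gives (16, 21); check 16² + 21² = 256 + 441 = 697 ✓.
  697 · 41 = 28577: from (16² + 21²)(4² + 5²), take (16·4 − 21·5, 16·5 + 21·4) = (64 − 105, 80 + 84) = (-41, 164); dropping signs (only squares matter) gives (41, 164); check 41² + 164² = 1681 + 26896 = 28577 ✓.
Step 4: Order so x ≤ y and verify: 41² + 164² = 1681 + 26896 = 28577 = n. ✓

n = 28577 = 41² + 164² (one valid representation with x ≤ y).


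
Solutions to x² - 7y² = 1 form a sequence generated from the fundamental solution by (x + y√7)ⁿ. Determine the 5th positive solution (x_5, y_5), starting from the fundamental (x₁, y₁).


Step 1: Find the fundamental solution (x₁, y₁) of x² - 7y² = 1.
  Expand √7 as a continued fraction. a₀ = ⌊√7⌋ = 2; iterate m_{k+1} = d_k·a_k − m_k, d_{k+1} = (7 − m_{k+1}²)/d_k, a_{k+1} = ⌊(a₀ + m_{k+1})/d_{k+1}⌋ (starting m₀ = 0, d₀ = 1), with convergents p_k = a_k·p_{k-1} + p_{k-2}, q_k = a_k·q_{k-1} + q_{k-2} (p₋₁ = 1, q₋₁ = 0):
  k = 0: a₀ = 2; p₀/q₀ = 2/1; p₀² − 7·q₀² = 4 − 7 = -3.
  k = 1: m = 2, d = 3, a = ⌊(2 + 2)/3⌋ = 1; p/q = (1·2 + 1)/(1·1 + 0) = 3/1; p² − 7·q² = 9 − 7 = 2.
  k = 2: m = 1, d = 2, a = ⌊(2 + 1)/2⌋ = 1; p/q = (1·3 + 2)/(1·1 + 1) = 5/2; p² − 7·q² = 25 − 28 = -3.
  k = 3: m = 1, d = 3, a = ⌊(2 + 1)/3⌋ = 1; p/q = (1·5 + 3)/(1·2 + 1) = 8/3; p² − 7·q² = 64 − 63 = 1.
  The first convergent with p² − 7·q² = 1 gives the fundamental solution (x₁, y₁) = (8, 3).
Step 2: Apply the recurrence (x_{n+1}, y_{n+1}) = (x₁x_n + 7y₁y_n, x₁y_n + y₁x_n) repeatedly.
  From (x_1, y_1) = (8, 3): x_2 = 8·8 + 7·3·3 = 127; y_2 = 8·3 + 3·8 = 48.
  From (x_2, y_2) = (127, 48): x_3 = 8·127 + 7·3·48 = 2024; y_3 = 8·48 + 3·127 = 765.
  From (x_3, y_3) = (2024, 765): x_4 = 8·2024 + 7·3·765 = 32257; y_4 = 8·765 + 3·2024 = 12192.
  From (x_4, y_4) = (32257, 12192): x_5 = 8·32257 + 7·3·12192 = 514088; y_5 = 8·12192 + 3·32257 = 194307.
Step 3: Verify x_5² - 7·y_5² = 264286471744 - 264286471743 = 1 (should be 1). ✓

(x_1, y_1) = (8, 3); (x_5, y_5) = (514088, 194307).


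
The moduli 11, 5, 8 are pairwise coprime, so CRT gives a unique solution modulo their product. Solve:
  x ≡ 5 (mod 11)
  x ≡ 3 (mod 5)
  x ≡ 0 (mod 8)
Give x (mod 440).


Moduli 11, 5, 8 are pairwise coprime; by CRT there is a unique solution modulo M = 11 · 5 · 8 = 440.
Solve pairwise, accumulating the modulus:
  Start with x ≡ 5 (mod 11).
  Combine with x ≡ 3 (mod 5): since gcd(11, 5) = 1, we get a unique residue mod 55.
    Write x = 5 + 11·t and substitute into x ≡ 3 (mod 5): 11·t ≡ 3 − 5 = -2 (mod 5).
    Reduce coefficients mod 5: 1·t ≡ 3 (mod 5).
    So t ≡ 3 (mod 5).
    Then x = 5 + 11·3 = 38, valid modulo lcm(11, 5) = 55: x ≡ 38 (mod 55).
  Combine with x ≡ 0 (mod 8): since gcd(55, 8) = 1, we get a unique residue mod 440.
    Write x = 38 + 55·t and substitute into x ≡ 0 (mod 8): 55·t ≡ 0 − 38 = -38 (mod 8).
    Reduce coefficients mod 8: 7·t ≡ 2 (mod 8).
    The inverse of 7 mod 8 is 7 (since 7·7 = 49 = 6·8 + 1), so t ≡ 7·2 = 14 ≡ 6 (mod 8).
    Then x = 38 + 55·6 = 368, valid modulo lcm(55, 8) = 440: x ≡ 368 (mod 440).
Verify: 368 mod 11 = 5 ✓, 368 mod 5 = 3 ✓, 368 mod 8 = 0 ✓.

x ≡ 368 (mod 440).


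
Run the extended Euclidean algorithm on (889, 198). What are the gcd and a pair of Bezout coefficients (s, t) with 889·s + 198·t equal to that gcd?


Euclidean algorithm on (889, 198) — divide until remainder is 0:
  889 = 4 · 198 + 97
  198 = 2 · 97 + 4
  97 = 24 · 4 + 1
  4 = 4 · 1 + 0
gcd(889, 198) = 1.
Track Bezout coefficients alongside the remainders: start with r₀ = 889 = a·1 + b·0 (s = 1, t = 0) and r₁ = 198 = a·0 + b·1 (s = 0, t = 1); each new remainder r_{k+1} = r_{k-1} − q_k·r_k inherits s_{k+1} = s_{k-1} − q_k·s_k, t_{k+1} = t_{k-1} − q_k·t_k, so r_k = a·s_k + b·t_k at every step:
  q = 4: r = 97, s = 1 − 4·0 = 1, t = 0 − 4·1 = -4  (check: 889·1 + 198·(-4) = 97)
  q = 2: r = 4, s = 0 − 2·1 = -2, t = 1 − 2·(-4) = 9  (check: 889·(-2) + 198·9 = 4)
  q = 24: r = 1, s = 1 − 24·(-2) = 49, t = -4 − 24·9 = -220  (check: 889·49 + 198·(-220) = 1)
The row with r = 1 (the gcd) gives the Bezout coefficients s = 49, t = -220.
Result: 889 · (49) + 198 · (-220) = 1.

gcd(889, 198) = 1; s = 49, t = -220 (check: 889·49 + 198·(-220) = 1).


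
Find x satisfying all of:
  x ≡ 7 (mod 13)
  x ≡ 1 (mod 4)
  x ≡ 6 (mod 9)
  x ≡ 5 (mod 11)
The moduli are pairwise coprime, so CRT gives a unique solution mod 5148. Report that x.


Product of moduli M = 13 · 4 · 9 · 11 = 5148.
Merge one congruence at a time:
  Start: x ≡ 7 (mod 13).
  Combine with x ≡ 1 (mod 4); new modulus lcm = 52.
    Write x = 7 + 13·t and substitute into x ≡ 1 (mod 4): 13·t ≡ 1 − 7 = -6 (mod 4).
    Reduce coefficients mod 4: 1·t ≡ 2 (mod 4).
    So t ≡ 2 (mod 4).
    Then x = 7 + 13·2 = 33, valid modulo lcm(13, 4) = 52: x ≡ 33 (mod 52).
  Combine with x ≡ 6 (mod 9); new modulus lcm = 468.
    Write x = 33 + 52·t and substitute into x ≡ 6 (mod 9): 52·t ≡ 6 − 33 = -27 (mod 9).
    Reduce coefficients mod 9: 7·t ≡ 0 (mod 9).
    The inverse of 7 mod 9 is 4 (since 7·4 = 28 = 3·9 + 1), so t ≡ 4·0 = 0 ≡ 0 (mod 9).
    Then x = 33 + 52·0 = 33, valid modulo lcm(52, 9) = 468: x ≡ 33 (mod 468).
  Combine with x ≡ 5 (mod 11); new modulus lcm = 5148.
    Write x = 33 + 468·t and substitute into x ≡ 5 (mod 11): 468·t ≡ 5 − 33 = -28 (mod 11).
    Reduce coefficients mod 11: 6·t ≡ 5 (mod 11).
    The inverse of 6 mod 11 is 2 (since 6·2 = 12 = 1·11 + 1), so t ≡ 2·5 = 10 ≡ 10 (mod 11).
    Then x = 33 + 468·10 = 4713, valid modulo lcm(468, 11) = 5148: x ≡ 4713 (mod 5148).
Verify against each original: 4713 mod 13 = 7, 4713 mod 4 = 1, 4713 mod 9 = 6, 4713 mod 11 = 5.

x ≡ 4713 (mod 5148).


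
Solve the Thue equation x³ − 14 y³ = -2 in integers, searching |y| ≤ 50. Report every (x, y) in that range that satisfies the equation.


The equation is x³ - 14y³ = -2. For fixed y, x³ = 14·y³ − 2, so a solution requires the RHS to be a perfect cube.
Strategy: iterate y from -50 to 50, compute RHS = 14·y³ − 2, and check whether it is a (positive or negative) perfect cube.
Check small values of y:
  y = 0: RHS = -2 is not a perfect cube.
  y = 1: RHS = 12 is not a perfect cube.
  y = -1: RHS = -16 is not a perfect cube.
  y = 2: RHS = 110 is not a perfect cube.
  y = -2: RHS = -114 is not a perfect cube.
  y = 3: RHS = 376 is not a perfect cube.
  y = -3: RHS = -380 is not a perfect cube.
Continuing the search up to |y| = 50 finds no solutions either.
No (x, y) in the scanned range satisfies the equation.

No integer solutions with |y| ≤ 50.


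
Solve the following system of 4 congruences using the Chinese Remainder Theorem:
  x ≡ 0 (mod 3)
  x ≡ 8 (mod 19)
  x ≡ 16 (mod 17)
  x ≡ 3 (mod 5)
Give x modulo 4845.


Product of moduli M = 3 · 19 · 17 · 5 = 4845.
Merge one congruence at a time:
  Start: x ≡ 0 (mod 3).
  Combine with x ≡ 8 (mod 19); new modulus lcm = 57.
    Write x = 0 + 3·t and substitute into x ≡ 8 (mod 19): 3·t ≡ 8 − 0 = 8 (mod 19).
    The inverse of 3 mod 19 is 13 (since 3·13 = 39 = 2·19 + 1), so t ≡ 13·8 = 104 ≡ 9 (mod 19).
    Then x = 0 + 3·9 = 27, valid modulo lcm(3, 19) = 57: x ≡ 27 (mod 57).
  Combine with x ≡ 16 (mod 17); new modulus lcm = 969.
    Write x = 27 + 57·t and substitute into x ≡ 16 (mod 17): 57·t ≡ 16 − 27 = -11 (mod 17).
    Reduce coefficients mod 17: 6·t ≡ 6 (mod 17).
    The inverse of 6 mod 17 is 3 (since 6·3 = 18 = 1·17 + 1), so t ≡ 3·6 = 18 ≡ 1 (mod 17).
    Then x = 27 + 57·1 = 84, valid modulo lcm(57, 17) = 969: x ≡ 84 (mod 969).
  Combine with x ≡ 3 (mod 5); new modulus lcm = 4845.
    Write x = 84 + 969·t and substitute into x ≡ 3 (mod 5): 969·t ≡ 3 − 84 = -81 (mod 5).
    Reduce coefficients mod 5: 4·t ≡ 4 (mod 5).
    The inverse of 4 mod 5 is 4 (since 4·4 = 16 = 3·5 + 1), so t ≡ 4·4 = 16 ≡ 1 (mod 5).
    Then x = 84 + 969·1 = 1053, valid modulo lcm(969, 5) = 4845: x ≡ 1053 (mod 4845).
Verify against each original: 1053 mod 3 = 0, 1053 mod 19 = 8, 1053 mod 17 = 16, 1053 mod 5 = 3.

x ≡ 1053 (mod 4845).


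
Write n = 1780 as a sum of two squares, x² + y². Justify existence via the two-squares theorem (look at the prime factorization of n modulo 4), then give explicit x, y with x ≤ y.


Step 1: Factor n = 1780 = 2^2 · 5 · 89.
Step 2: Check the mod-4 condition on each prime factor: 2 = 2 (special); 5 ≡ 1 (mod 4), exponent 1; 89 ≡ 1 (mod 4), exponent 1.
All primes ≡ 3 (mod 4) appear to even exponent (or don't appear), so by the two-squares theorem n IS expressible as a sum of two squares.
Step 3: Build a representation. Group n = k² · m with k = 2 and m = 5 · 89 = 445 (a product of primes ≡ 1 (mod 4)); a representation of m scales to one of n via (k·x)² + (k·y)² = k²(x² + y²). Each prime p ≡ 1 (mod 4) is itself a sum of two squares; find a² by testing p − a² for a perfect square:
  5: 5 − 1² = 4 = 2² ⇒ 5 = 1² + 2².
  89: 89 − 1² = 88, 89 − 2² = 85, 89 − 3² = 80, 89 − 4² = 73, 89 − 5² = 64 = 8² ⇒ 89 = 5² + 8².
  Combine using the Brahmagupta–Fibonacci identity (a² + b²)(c² + d²) = (ac − bd)² + (ad + bc)² = (ac + bd)² + (ad − bc)²:
  5 · 89 = 445: from (1² + 2²)(5² + 8²), take (1·5 − 2·8, 1·8 + 2·5) = (5 − 16, 8 + 10) = (-11, 18); dropping signs (only squares matter) gives (11, 18); check 11² + 18² = 121 + 324 = 445 ✓.
  Scale by k = 2: (2·11, 2·18) = (22, 36).
Step 4: Order so x ≤ y and verify: 22² + 36² = 484 + 1296 = 1780 = n. ✓

n = 1780 = 22² + 36² (one valid representation with x ≤ y).


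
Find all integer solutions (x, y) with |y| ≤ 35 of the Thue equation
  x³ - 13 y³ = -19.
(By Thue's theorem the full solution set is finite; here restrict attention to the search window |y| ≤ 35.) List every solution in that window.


The equation is x³ - 13y³ = -19. For fixed y, x³ = 13·y³ − 19, so a solution requires the RHS to be a perfect cube.
Strategy: iterate y from -35 to 35, compute RHS = 13·y³ − 19, and check whether it is a (positive or negative) perfect cube.
Check small values of y:
  y = 0: RHS = -19 is not a perfect cube.
  y = 1: RHS = -6 is not a perfect cube.
  y = -1: RHS = -32 is not a perfect cube.
  y = 2: RHS = 85 is not a perfect cube.
  y = -2: RHS = -123 is not a perfect cube.
  y = 3: RHS = 332 is not a perfect cube.
  y = -3: RHS = -370 is not a perfect cube.
Continuing the search up to |y| = 35 finds no solutions either.
No (x, y) in the scanned range satisfies the equation.

No integer solutions with |y| ≤ 35.


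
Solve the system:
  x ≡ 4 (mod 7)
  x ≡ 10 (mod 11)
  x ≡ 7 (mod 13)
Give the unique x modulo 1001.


Moduli 7, 11, 13 are pairwise coprime; by CRT there is a unique solution modulo M = 7 · 11 · 13 = 1001.
Solve pairwise, accumulating the modulus:
  Start with x ≡ 4 (mod 7).
  Combine with x ≡ 10 (mod 11): since gcd(7, 11) = 1, we get a unique residue mod 77.
    Write x = 4 + 7·t and substitute into x ≡ 10 (mod 11): 7·t ≡ 10 − 4 = 6 (mod 11).
    The inverse of 7 mod 11 is 8 (since 7·8 = 56 = 5·11 + 1), so t ≡ 8·6 = 48 ≡ 4 (mod 11).
    Then x = 4 + 7·4 = 32, valid modulo lcm(7, 11) = 77: x ≡ 32 (mod 77).
  Combine with x ≡ 7 (mod 13): since gcd(77, 13) = 1, we get a unique residue mod 1001.
    Write x = 32 + 77·t and substitute into x ≡ 7 (mod 13): 77·t ≡ 7 − 32 = -25 (mod 13).
    Reduce coefficients mod 13: 12·t ≡ 1 (mod 13).
    The inverse of 12 mod 13 is 12 (since 12·12 = 144 = 11·13 + 1), so t ≡ 12·1 = 12 ≡ 12 (mod 13).
    Then x = 32 + 77·12 = 956, valid modulo lcm(77, 13) = 1001: x ≡ 956 (mod 1001).
Verify: 956 mod 7 = 4 ✓, 956 mod 11 = 10 ✓, 956 mod 13 = 7 ✓.

x ≡ 956 (mod 1001).


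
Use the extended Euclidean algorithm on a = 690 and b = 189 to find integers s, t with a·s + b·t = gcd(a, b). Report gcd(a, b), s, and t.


Euclidean algorithm on (690, 189) — divide until remainder is 0:
  690 = 3 · 189 + 123
  189 = 1 · 123 + 66
  123 = 1 · 66 + 57
  66 = 1 · 57 + 9
  57 = 6 · 9 + 3
  9 = 3 · 3 + 0
gcd(690, 189) = 3.
Track Bezout coefficients alongside the remainders: start with r₀ = 690 = a·1 + b·0 (s = 1, t = 0) and r₁ = 189 = a·0 + b·1 (s = 0, t = 1); each new remainder r_{k+1} = r_{k-1} − q_k·r_k inherits s_{k+1} = s_{k-1} − q_k·s_k, t_{k+1} = t_{k-1} − q_k·t_k, so r_k = a·s_k + b·t_k at every step:
  q = 3: r = 123, s = 1 − 3·0 = 1, t = 0 − 3·1 = -3  (check: 690·1 + 189·(-3) = 123)
  q = 1: r = 66, s = 0 − 1·1 = -1, t = 1 − 1·(-3) = 4  (check: 690·(-1) + 189·4 = 66)
  q = 1: r = 57, s = 1 − 1·(-1) = 2, t = -3 − 1·4 = -7  (check: 690·2 + 189·(-7) = 57)
  q = 1: r = 9, s = -1 − 1·2 = -3, t = 4 − 1·(-7) = 11  (check: 690·(-3) + 189·11 = 9)
  q = 6: r = 3, s = 2 − 6·(-3) = 20, t = -7 − 6·11 = -73  (check: 690·20 + 189·(-73) = 3)
The row with r = 3 (the gcd) gives the Bezout coefficients s = 20, t = -73.
Result: 690 · (20) + 189 · (-73) = 3.

gcd(690, 189) = 3; s = 20, t = -73 (check: 690·20 + 189·(-73) = 3).


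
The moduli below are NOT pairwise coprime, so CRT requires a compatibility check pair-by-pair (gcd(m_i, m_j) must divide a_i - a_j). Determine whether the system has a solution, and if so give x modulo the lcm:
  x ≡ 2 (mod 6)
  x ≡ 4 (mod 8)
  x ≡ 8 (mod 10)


Moduli 6, 8, 10 are not pairwise coprime, so CRT works modulo lcm(m_i) when all pairwise compatibility conditions hold.
Pairwise compatibility: gcd(m_i, m_j) must divide a_i - a_j for every pair.
Merge one congruence at a time:
  Start: x ≡ 2 (mod 6).
  Combine with x ≡ 4 (mod 8): gcd(6, 8) = 2; 4 - 2 = 2, which IS divisible by 2, so compatible.
    Write x = 2 + 6·t and substitute into x ≡ 4 (mod 8): 6·t ≡ 4 − 2 = 2 (mod 8).
    Divide the congruence (and modulus) by g = 2: 3·t ≡ 1 (mod 4).
    The inverse of 3 mod 4 is 3 (since 3·3 = 9 = 2·4 + 1), so t ≡ 3·1 = 3 ≡ 3 (mod 4).
    Then x = 2 + 6·3 = 20, valid modulo lcm(6, 8) = 24: x ≡ 20 (mod 24).
  Combine with x ≡ 8 (mod 10): gcd(24, 10) = 2; 8 - 20 = -12, which IS divisible by 2, so compatible.
    Write x = 20 + 24·t and substitute into x ≡ 8 (mod 10): 24·t ≡ 8 − 20 = -12 (mod 10).
    Divide the congruence (and modulus) by g = 2: 12·t ≡ -6 (mod 5).
    Reduce coefficients mod 5: 2·t ≡ 4 (mod 5).
    The inverse of 2 mod 5 is 3 (since 2·3 = 6 = 1·5 + 1), so t ≡ 3·4 = 12 ≡ 2 (mod 5).
    Then x = 20 + 24·2 = 68, valid modulo lcm(24, 10) = 120: x ≡ 68 (mod 120).
Verify: 68 mod 6 = 2, 68 mod 8 = 4, 68 mod 10 = 8.

x ≡ 68 (mod 120).


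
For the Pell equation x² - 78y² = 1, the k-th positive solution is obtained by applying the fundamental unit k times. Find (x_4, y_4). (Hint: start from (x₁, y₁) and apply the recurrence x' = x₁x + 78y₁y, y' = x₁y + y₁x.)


Step 1: Find the fundamental solution (x₁, y₁) of x² - 78y² = 1.
  Expand √78 as a continued fraction. a₀ = ⌊√78⌋ = 8; iterate m_{k+1} = d_k·a_k − m_k, d_{k+1} = (78 − m_{k+1}²)/d_k, a_{k+1} = ⌊(a₀ + m_{k+1})/d_{k+1}⌋ (starting m₀ = 0, d₀ = 1), with convergents p_k = a_k·p_{k-1} + p_{k-2}, q_k = a_k·q_{k-1} + q_{k-2} (p₋₁ = 1, q₋₁ = 0):
  k = 0: a₀ = 8; p₀/q₀ = 8/1; p₀² − 78·q₀² = 64 − 78 = -14.
  k = 1: m = 8, d = 14, a = ⌊(8 + 8)/14⌋ = 1; p/q = (1·8 + 1)/(1·1 + 0) = 9/1; p² − 78·q² = 81 − 78 = 3.
  k = 2: m = 6, d = 3, a = ⌊(8 + 6)/3⌋ = 4; p/q = (4·9 + 8)/(4·1 + 1) = 44/5; p² − 78·q² = 1936 − 1950 = -14.
  k = 3: m = 6, d = 14, a = ⌊(8 + 6)/14⌋ = 1; p/q = (1·44 + 9)/(1·5 + 1) = 53/6; p² − 78·q² = 2809 − 2808 = 1.
  The first convergent with p² − 78·q² = 1 gives the fundamental solution (x₁, y₁) = (53, 6).
Step 2: Apply the recurrence (x_{n+1}, y_{n+1}) = (x₁x_n + 78y₁y_n, x₁y_n + y₁x_n) repeatedly.
  From (x_1, y_1) = (53, 6): x_2 = 53·53 + 78·6·6 = 5617; y_2 = 53·6 + 6·53 = 636.
  From (x_2, y_2) = (5617, 636): x_3 = 53·5617 + 78·6·636 = 595349; y_3 = 53·636 + 6·5617 = 67410.
  From (x_3, y_3) = (595349, 67410): x_4 = 53·595349 + 78·6·67410 = 63101377; y_4 = 53·67410 + 6·595349 = 7144824.
Step 3: Verify x_4² - 78·y_4² = 3981783779296129 - 3981783779296128 = 1 (should be 1). ✓

(x_1, y_1) = (53, 6); (x_4, y_4) = (63101377, 7144824).


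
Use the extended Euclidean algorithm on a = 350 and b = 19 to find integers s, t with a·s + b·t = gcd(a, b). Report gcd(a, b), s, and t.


Euclidean algorithm on (350, 19) — divide until remainder is 0:
  350 = 18 · 19 + 8
  19 = 2 · 8 + 3
  8 = 2 · 3 + 2
  3 = 1 · 2 + 1
  2 = 2 · 1 + 0
gcd(350, 19) = 1.
Track Bezout coefficients alongside the remainders: start with r₀ = 350 = a·1 + b·0 (s = 1, t = 0) and r₁ = 19 = a·0 + b·1 (s = 0, t = 1); each new remainder r_{k+1} = r_{k-1} − q_k·r_k inherits s_{k+1} = s_{k-1} − q_k·s_k, t_{k+1} = t_{k-1} − q_k·t_k, so r_k = a·s_k + b·t_k at every step:
  q = 18: r = 8, s = 1 − 18·0 = 1, t = 0 − 18·1 = -18  (check: 350·1 + 19·(-18) = 8)
  q = 2: r = 3, s = 0 − 2·1 = -2, t = 1 − 2·(-18) = 37  (check: 350·(-2) + 19·37 = 3)
  q = 2: r = 2, s = 1 − 2·(-2) = 5, t = -18 − 2·37 = -92  (check: 350·5 + 19·(-92) = 2)
  q = 1: r = 1, s = -2 − 1·5 = -7, t = 37 − 1·(-92) = 129  (check: 350·(-7) + 19·129 = 1)
The row with r = 1 (the gcd) gives the Bezout coefficients s = -7, t = 129.
Result: 350 · (-7) + 19 · (129) = 1.

gcd(350, 19) = 1; s = -7, t = 129 (check: 350·(-7) + 19·129 = 1).


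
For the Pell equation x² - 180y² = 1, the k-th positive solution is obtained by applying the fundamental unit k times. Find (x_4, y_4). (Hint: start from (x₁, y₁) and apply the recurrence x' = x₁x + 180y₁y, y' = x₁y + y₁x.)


Step 1: Find the fundamental solution (x₁, y₁) of x² - 180y² = 1.
  Expand √180 as a continued fraction. a₀ = ⌊√180⌋ = 13; iterate m_{k+1} = d_k·a_k − m_k, d_{k+1} = (180 − m_{k+1}²)/d_k, a_{k+1} = ⌊(a₀ + m_{k+1})/d_{k+1}⌋ (starting m₀ = 0, d₀ = 1), with convergents p_k = a_k·p_{k-1} + p_{k-2}, q_k = a_k·q_{k-1} + q_{k-2} (p₋₁ = 1, q₋₁ = 0):
  k = 0: a₀ = 13; p₀/q₀ = 13/1; p₀² − 180·q₀² = 169 − 180 = -11.
  k = 1: m = 13, d = 11, a = ⌊(13 + 13)/11⌋ = 2; p/q = (2·13 + 1)/(2·1 + 0) = 27/2; p² − 180·q² = 729 − 720 = 9.
  k = 2: m = 9, d = 9, a = ⌊(13 + 9)/9⌋ = 2; p/q = (2·27 + 13)/(2·2 + 1) = 67/5; p² − 180·q² = 4489 − 4500 = -11.
  k = 3: m = 9, d = 11, a = ⌊(13 + 9)/11⌋ = 2; p/q = (2·67 + 27)/(2·5 + 2) = 161/12; p² − 180·q² = 25921 − 25920 = 1.
  The first convergent with p² − 180·q² = 1 gives the fundamental solution (x₁, y₁) = (161, 12).
Step 2: Apply the recurrence (x_{n+1}, y_{n+1}) = (x₁x_n + 180y₁y_n, x₁y_n + y₁x_n) repeatedly.
  From (x_1, y_1) = (161, 12): x_2 = 161·161 + 180·12·12 = 51841; y_2 = 161·12 + 12·161 = 3864.
  From (x_2, y_2) = (51841, 3864): x_3 = 161·51841 + 180·12·3864 = 16692641; y_3 = 161·3864 + 12·51841 = 1244196.
  From (x_3, y_3) = (16692641, 1244196): x_4 = 161·16692641 + 180·12·1244196 = 5374978561; y_4 = 161·1244196 + 12·16692641 = 400627248.
Step 3: Verify x_4² - 180·y_4² = 28890394531209630721 - 28890394531209630720 = 1 (should be 1). ✓

(x_1, y_1) = (161, 12); (x_4, y_4) = (5374978561, 400627248).


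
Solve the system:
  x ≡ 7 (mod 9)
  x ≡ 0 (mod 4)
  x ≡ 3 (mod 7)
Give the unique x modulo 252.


Moduli 9, 4, 7 are pairwise coprime; by CRT there is a unique solution modulo M = 9 · 4 · 7 = 252.
Solve pairwise, accumulating the modulus:
  Start with x ≡ 7 (mod 9).
  Combine with x ≡ 0 (mod 4): since gcd(9, 4) = 1, we get a unique residue mod 36.
    Write x = 7 + 9·t and substitute into x ≡ 0 (mod 4): 9·t ≡ 0 − 7 = -7 (mod 4).
    Reduce coefficients mod 4: 1·t ≡ 1 (mod 4).
    So t ≡ 1 (mod 4).
    Then x = 7 + 9·1 = 16, valid modulo lcm(9, 4) = 36: x ≡ 16 (mod 36).
  Combine with x ≡ 3 (mod 7): since gcd(36, 7) = 1, we get a unique residue mod 252.
    Write x = 16 + 36·t and substitute into x ≡ 3 (mod 7): 36·t ≡ 3 − 16 = -13 (mod 7).
    Reduce coefficients mod 7: 1·t ≡ 1 (mod 7).
    So t ≡ 1 (mod 7).
    Then x = 16 + 36·1 = 52, valid modulo lcm(36, 7) = 252: x ≡ 52 (mod 252).
Verify: 52 mod 9 = 7 ✓, 52 mod 4 = 0 ✓, 52 mod 7 = 3 ✓.

x ≡ 52 (mod 252).


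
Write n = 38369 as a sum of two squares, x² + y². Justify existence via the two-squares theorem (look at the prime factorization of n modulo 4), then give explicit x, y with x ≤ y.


Step 1: Factor n = 38369 = 17 · 37 · 61.
Step 2: Check the mod-4 condition on each prime factor: 17 ≡ 1 (mod 4), exponent 1; 37 ≡ 1 (mod 4), exponent 1; 61 ≡ 1 (mod 4), exponent 1.
All primes ≡ 3 (mod 4) appear to even exponent (or don't appear), so by the two-squares theorem n IS expressible as a sum of two squares.
Step 3: Build a representation. Here n = 17 · 37 · 61 is a product of primes ≡ 1 (mod 4). Each prime p ≡ 1 (mod 4) is itself a sum of two squares; find a² by testing p − a² for a perfect square:
  17: 17 − 1² = 16 = 4² ⇒ 17 = 1² + 4².
  37: 37 − 1² = 36 = 6² ⇒ 37 = 1² + 6².
  61: 61 − 1² = 60, 61 − 2² = 57, 61 − 3² = 52, 61 − 4² = 45, 61 − 5² = 36 = 6² ⇒ 61 = 5² + 6².
  Combine using the Brahmagupta–Fibonacci identity (a² + b²)(c² + d²) = (ac − bd)² + (ad + bc)² = (ac + bd)² + (ad − bc)²:
  17 · 37 = 629: from (1² + 4²)(1² + 6²), take (1·1 − 4·6, 1·6 + 4·1) = (1 − 24, 6 + 4) = (-23, 10); dropping signs (only squares matter) gives (23, 10); check 23² + 10² = 529 + 100 = 629 ✓.
  629 · 61 = 38369: from (23² + 10²)(5² + 6²), take (23·5 − 10·6, 23·6 + 10·5) = (115 − 60, 138 + 50) = (55, 188); check 55² + 188² = 3025 + 35344 = 38369 ✓.
Step 4: Order so x ≤ y and verify: 55² + 188² = 3025 + 35344 = 38369 = n. ✓

n = 38369 = 55² + 188² (one valid representation with x ≤ y).


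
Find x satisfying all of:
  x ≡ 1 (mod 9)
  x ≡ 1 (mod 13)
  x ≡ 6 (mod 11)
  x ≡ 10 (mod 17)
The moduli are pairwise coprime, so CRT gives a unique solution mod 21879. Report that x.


Product of moduli M = 9 · 13 · 11 · 17 = 21879.
Merge one congruence at a time:
  Start: x ≡ 1 (mod 9).
  Combine with x ≡ 1 (mod 13); new modulus lcm = 117.
    Write x = 1 + 9·t and substitute into x ≡ 1 (mod 13): 9·t ≡ 1 − 1 = 0 (mod 13).
    The inverse of 9 mod 13 is 3 (since 9·3 = 27 = 2·13 + 1), so t ≡ 3·0 = 0 ≡ 0 (mod 13).
    Then x = 1 + 9·0 = 1, valid modulo lcm(9, 13) = 117: x ≡ 1 (mod 117).
  Combine with x ≡ 6 (mod 11); new modulus lcm = 1287.
    Write x = 1 + 117·t and substitute into x ≡ 6 (mod 11): 117·t ≡ 6 − 1 = 5 (mod 11).
    Reduce coefficients mod 11: 7·t ≡ 5 (mod 11).
    The inverse of 7 mod 11 is 8 (since 7·8 = 56 = 5·11 + 1), so t ≡ 8·5 = 40 ≡ 7 (mod 11).
    Then x = 1 + 117·7 = 820, valid modulo lcm(117, 11) = 1287: x ≡ 820 (mod 1287).
  Combine with x ≡ 10 (mod 17); new modulus lcm = 21879.
    Write x = 820 + 1287·t and substitute into x ≡ 10 (mod 17): 1287·t ≡ 10 − 820 = -810 (mod 17).
    Reduce coefficients mod 17: 12·t ≡ 6 (mod 17).
    The inverse of 12 mod 17 is 10 (since 12·10 = 120 = 7·17 + 1), so t ≡ 10·6 = 60 ≡ 9 (mod 17).
    Then x = 820 + 1287·9 = 12403, valid modulo lcm(1287, 17) = 21879: x ≡ 12403 (mod 21879).
Verify against each original: 12403 mod 9 = 1, 12403 mod 13 = 1, 12403 mod 11 = 6, 12403 mod 17 = 10.

x ≡ 12403 (mod 21879).
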